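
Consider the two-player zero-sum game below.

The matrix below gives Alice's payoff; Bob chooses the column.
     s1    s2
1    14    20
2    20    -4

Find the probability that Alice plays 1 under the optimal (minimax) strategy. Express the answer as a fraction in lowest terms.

Row minima are 14 and -4, so Alice's maximin is 14; column maxima are 20 and 20, so Bob's minimax is 20. These differ, so the equilibrium is in mixed strategies.
Let Alice play 1 with probability p. Bob is indifferent when 14p + 20(1−p) = 20p − 4(1−p), giving p = 4/5.

4/5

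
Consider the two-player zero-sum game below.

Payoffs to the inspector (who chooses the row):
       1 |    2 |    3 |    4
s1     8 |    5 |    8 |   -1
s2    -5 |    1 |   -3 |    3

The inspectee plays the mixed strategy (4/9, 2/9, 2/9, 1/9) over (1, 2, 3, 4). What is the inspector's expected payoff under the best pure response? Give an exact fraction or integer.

s1: (8)·(4/9) + (5)·(2/9) + (8)·(2/9) + (-1)·(1/9) = 19/3.
s2: (-5)·(4/9) + (1)·(2/9) + (-3)·(2/9) + (3)·(1/9) = -7/3.
The best pure response is s1 with expected payoff 19/3.

19/3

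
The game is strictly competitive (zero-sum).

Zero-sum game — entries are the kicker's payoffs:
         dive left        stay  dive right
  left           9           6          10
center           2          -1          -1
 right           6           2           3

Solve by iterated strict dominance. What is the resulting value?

Row right is strictly dominated by row left (9>6, 6>2, 10>3); eliminate right.
Column dive left is strictly dominated by stay for the goalkeeper (6<9, -1<2); eliminate dive left.
Row center is strictly dominated by row left (6>-1, 10>-1); eliminate center.
Column dive right is strictly dominated by stay for the goalkeeper (6<10); eliminate dive right.
Only (left, stay) remains, with payoff 6.

6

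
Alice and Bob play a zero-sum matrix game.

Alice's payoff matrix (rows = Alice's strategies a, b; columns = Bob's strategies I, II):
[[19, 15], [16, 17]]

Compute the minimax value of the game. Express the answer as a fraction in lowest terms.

Row minima are 15 and 16, so Alice's maximin is 16; column maxima are 19 and 17, so Bob's minimax is 17. These differ, so the equilibrium is in mixed strategies.
Let Alice play a with probability p. Bob is indifferent when 19p + 16(1−p) = 15p + 17(1−p), giving p = 1/5.
Let Bob play I with probability q. Alice is indifferent when 19q + 15(1−q) = 16q + 17(1−q), giving q = 2/5.
The value is 19·(2/5) + (15)·(3/5) = 83/5.

83/5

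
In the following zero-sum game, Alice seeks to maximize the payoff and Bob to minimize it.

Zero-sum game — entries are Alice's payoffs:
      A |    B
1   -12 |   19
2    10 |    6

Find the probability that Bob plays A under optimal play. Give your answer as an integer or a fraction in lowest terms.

Row minima are -12 and 6, so Alice's maximin is 6; column maxima are 10 and 19, so Bob's minimax is 10. These differ, so the equilibrium is in mixed strategies.
Let Bob play A with probability q. Alice is indifferent when −12q + 19(1−q) = 10q + 6(1−q), giving q = 13/35.

13/35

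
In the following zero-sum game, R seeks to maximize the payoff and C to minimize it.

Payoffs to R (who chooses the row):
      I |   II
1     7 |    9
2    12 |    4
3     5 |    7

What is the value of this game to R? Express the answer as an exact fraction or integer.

Row 3 is strictly dominated by row 1, so R never plays it.
The remaining 2×2 game on (1, 2) × (I, II) has no saddle point. Let R play 1 with probability p; indifference gives 7p + 12(1−p) = 9p + 4(1−p), so p = 4/5.
Similarly C's optimal q on I is 1/2, and the value is 7·(1/2) + (9)·(1/2) = 8.

8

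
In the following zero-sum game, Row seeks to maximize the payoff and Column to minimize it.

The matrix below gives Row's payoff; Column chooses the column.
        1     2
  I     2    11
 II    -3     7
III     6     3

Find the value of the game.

5

Row II is strictly dominated by row I, so Row never plays it.
The remaining 2×2 game on (I, III) × (1, 2) has no saddle point. Let Row play I with probability p; indifference gives 2p + 6(1−p) = 11p + 3(1−p), so p = 1/4.
Similarly Column's optimal q on 1 is 2/3, and the value is 2·(2/3) + (11)·(1/3) = 5.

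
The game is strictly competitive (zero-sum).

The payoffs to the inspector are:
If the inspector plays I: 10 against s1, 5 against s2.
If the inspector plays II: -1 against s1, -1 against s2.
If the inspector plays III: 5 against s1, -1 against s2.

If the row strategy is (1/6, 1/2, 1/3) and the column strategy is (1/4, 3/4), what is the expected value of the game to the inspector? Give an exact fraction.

17/24

Against (1/4, 3/4), each row's expected payoff is I: 25/4; II: -1; III: 1/2.
Taking the (1/6, 1/2, 1/3)-weighted average: (1/6)·(25/4) + (1/2)·(-1) + (1/3)·(1/2) = 17/24.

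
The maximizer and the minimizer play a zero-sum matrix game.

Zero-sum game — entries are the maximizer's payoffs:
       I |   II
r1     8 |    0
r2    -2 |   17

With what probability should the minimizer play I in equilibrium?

17/27

Row minima are 0 and -2, so the maximizer's maximin is 0; column maxima are 8 and 17, so the minimizer's minimax is 8. These differ, so the equilibrium is in mixed strategies.
Let the minimizer play I with probability q. The maximizer is indifferent when 8q = −2q + 17(1−q), giving q = 17/27.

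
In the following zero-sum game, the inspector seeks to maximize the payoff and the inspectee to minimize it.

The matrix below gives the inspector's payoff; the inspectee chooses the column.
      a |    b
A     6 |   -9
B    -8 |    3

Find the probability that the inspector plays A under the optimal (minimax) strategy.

11/26

Row minima are -9 and -8, so the inspector's maximin is -8; column maxima are 6 and 3, so the inspectee's minimax is 3. These differ, so the equilibrium is in mixed strategies.
Let the inspector play A with probability p. The inspectee is indifferent when 6p − 8(1−p) = −9p + 3(1−p), giving p = 11/26.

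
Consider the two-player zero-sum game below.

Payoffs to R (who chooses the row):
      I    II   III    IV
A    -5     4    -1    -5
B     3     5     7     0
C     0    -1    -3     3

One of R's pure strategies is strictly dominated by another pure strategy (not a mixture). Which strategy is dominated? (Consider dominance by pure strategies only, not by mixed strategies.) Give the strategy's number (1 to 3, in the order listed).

1

Compare A with B: 3 > -5, 5 > 4, 7 > -1, 0 > -5.
So B strictly dominates A for R; A is strictly dominated.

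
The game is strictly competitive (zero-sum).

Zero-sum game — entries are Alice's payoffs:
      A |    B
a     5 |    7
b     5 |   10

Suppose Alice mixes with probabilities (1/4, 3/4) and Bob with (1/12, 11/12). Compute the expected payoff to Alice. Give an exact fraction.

Against (1/12, 11/12), each row's expected payoff is a: 41/6; b: 115/12.
Taking the (1/4, 3/4)-weighted average: (1/4)·(41/6) + (3/4)·(115/12) = 427/48.

427/48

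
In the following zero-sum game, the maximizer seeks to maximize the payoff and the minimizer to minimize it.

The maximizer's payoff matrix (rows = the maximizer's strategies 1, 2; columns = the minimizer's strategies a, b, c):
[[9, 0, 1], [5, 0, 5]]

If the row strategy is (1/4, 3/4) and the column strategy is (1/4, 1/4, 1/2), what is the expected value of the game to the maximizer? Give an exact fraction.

Against (1/4, 1/4, 1/2), each row's expected payoff is 1: 11/4; 2: 15/4.
Taking the (1/4, 3/4)-weighted average: (1/4)·(11/4) + (3/4)·(15/4) = 7/2.

7/2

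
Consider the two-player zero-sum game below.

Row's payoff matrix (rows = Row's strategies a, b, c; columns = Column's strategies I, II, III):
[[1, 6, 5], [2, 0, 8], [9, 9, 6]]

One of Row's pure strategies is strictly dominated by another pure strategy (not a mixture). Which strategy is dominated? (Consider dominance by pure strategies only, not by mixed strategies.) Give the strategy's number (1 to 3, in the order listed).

1

Compare a with c: 9 > 1, 9 > 6, 6 > 5.
So c strictly dominates a for Row; a is strictly dominated.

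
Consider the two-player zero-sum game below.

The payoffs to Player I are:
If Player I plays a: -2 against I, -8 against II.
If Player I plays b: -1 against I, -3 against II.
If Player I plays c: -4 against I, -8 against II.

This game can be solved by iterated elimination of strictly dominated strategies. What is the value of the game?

Column I is strictly dominated by II for Player II (-8<-2, -3<-1, -8<-4); eliminate I.
Row a is strictly dominated by row b (-3>-8); eliminate a.
Row c is strictly dominated by row b (-3>-8); eliminate c.
Only (b, II) remains, with payoff -3.

-3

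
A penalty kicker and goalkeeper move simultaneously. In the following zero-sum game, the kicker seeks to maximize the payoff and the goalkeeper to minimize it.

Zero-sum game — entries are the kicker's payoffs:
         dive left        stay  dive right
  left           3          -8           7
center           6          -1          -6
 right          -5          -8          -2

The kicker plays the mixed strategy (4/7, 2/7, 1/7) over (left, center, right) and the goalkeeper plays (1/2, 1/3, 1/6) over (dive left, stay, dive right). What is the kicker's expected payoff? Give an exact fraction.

-13/42

Against (1/2, 1/3, 1/6), each row's expected payoff is left: 0; center: 5/3; right: -11/2.
Taking the (4/7, 2/7, 1/7)-weighted average: (4/7)·(0) + (2/7)·(5/3) + (1/7)·(-11/2) = -13/42.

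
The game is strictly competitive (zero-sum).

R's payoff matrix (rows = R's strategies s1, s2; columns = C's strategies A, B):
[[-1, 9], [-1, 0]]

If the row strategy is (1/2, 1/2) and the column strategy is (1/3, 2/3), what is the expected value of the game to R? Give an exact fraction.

8/3

Against (1/3, 2/3), each row's expected payoff is s1: 17/3; s2: -1/3.
Taking the (1/2, 1/2)-weighted average: (1/2)·(17/3) + (1/2)·(-1/3) = 8/3.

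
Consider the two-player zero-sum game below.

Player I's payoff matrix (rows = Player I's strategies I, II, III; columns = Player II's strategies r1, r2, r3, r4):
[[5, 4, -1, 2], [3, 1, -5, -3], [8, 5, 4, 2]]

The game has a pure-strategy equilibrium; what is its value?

Row minima: -1, -5, 2 → Player I's maximin is 2.
Column maxima: 8, 5, 4, 2 → Player II's minimax is 2.
They coincide at (III, r4), so the value is 2.

2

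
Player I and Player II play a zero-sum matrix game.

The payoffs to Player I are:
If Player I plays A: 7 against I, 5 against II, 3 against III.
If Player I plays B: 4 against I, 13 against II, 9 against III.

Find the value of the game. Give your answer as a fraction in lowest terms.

17/3

Column II is strictly dominated by III for Player II (it gives Player I more in every row).
The remaining 2×2 game on (A, B) × (I, III) has no saddle point. Let Player I play A with probability p; indifference gives 7p + 4(1−p) = 3p + 9(1−p), so p = 5/9.
Similarly Player II's optimal q on I is 2/3, and the value is 7·(2/3) + (3)·(1/3) = 17/3.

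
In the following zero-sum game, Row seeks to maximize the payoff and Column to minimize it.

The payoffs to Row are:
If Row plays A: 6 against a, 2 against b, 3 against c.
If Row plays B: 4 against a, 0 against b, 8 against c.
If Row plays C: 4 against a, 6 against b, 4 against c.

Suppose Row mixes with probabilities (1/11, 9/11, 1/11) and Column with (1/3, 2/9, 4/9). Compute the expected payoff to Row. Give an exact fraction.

470/99

Against (1/3, 2/9, 4/9), each row's expected payoff is A: 34/9; B: 44/9; C: 40/9.
Taking the (1/11, 9/11, 1/11)-weighted average: (1/11)·(34/9) + (9/11)·(44/9) + (1/11)·(40/9) = 470/99.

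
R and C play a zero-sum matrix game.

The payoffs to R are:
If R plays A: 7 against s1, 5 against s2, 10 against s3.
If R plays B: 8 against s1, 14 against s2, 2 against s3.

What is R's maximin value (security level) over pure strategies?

The worst-case payoff for each row is A: 5, B: 2.
The best of these is 5.

5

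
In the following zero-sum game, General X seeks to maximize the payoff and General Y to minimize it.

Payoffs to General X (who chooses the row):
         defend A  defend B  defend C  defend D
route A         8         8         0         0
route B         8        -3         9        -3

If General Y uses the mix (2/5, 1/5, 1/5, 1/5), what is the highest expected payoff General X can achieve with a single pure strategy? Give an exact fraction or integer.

24/5

route A: (8)·(2/5) + (8)·(1/5) + (0)·(1/5) + (0)·(1/5) = 24/5.
route B: (8)·(2/5) + (-3)·(1/5) + (9)·(1/5) + (-3)·(1/5) = 19/5.
The best pure response is route A with expected payoff 24/5.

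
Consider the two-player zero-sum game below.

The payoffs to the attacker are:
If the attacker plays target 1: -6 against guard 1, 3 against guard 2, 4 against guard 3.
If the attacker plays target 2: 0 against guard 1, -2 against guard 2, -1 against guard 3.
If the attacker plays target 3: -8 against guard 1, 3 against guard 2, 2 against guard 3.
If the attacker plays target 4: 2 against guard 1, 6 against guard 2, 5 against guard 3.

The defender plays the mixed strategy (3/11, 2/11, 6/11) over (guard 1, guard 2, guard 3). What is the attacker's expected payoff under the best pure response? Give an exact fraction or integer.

48/11

target 1: (-6)·(3/11) + (3)·(2/11) + (4)·(6/11) = 12/11.
target 2: (0)·(3/11) + (-2)·(2/11) + (-1)·(6/11) = -10/11.
target 3: (-8)·(3/11) + (3)·(2/11) + (2)·(6/11) = -6/11.
target 4: (2)·(3/11) + (6)·(2/11) + (5)·(6/11) = 48/11.
The best pure response is target 4 with expected payoff 48/11.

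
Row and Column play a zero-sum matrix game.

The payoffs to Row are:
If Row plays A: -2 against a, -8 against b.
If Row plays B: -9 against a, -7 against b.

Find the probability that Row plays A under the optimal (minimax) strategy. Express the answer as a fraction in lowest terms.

Row minima are -8 and -9, so Row's maximin is -8; column maxima are -2 and -7, so Column's minimax is -7. These differ, so the equilibrium is in mixed strategies.
Let Row play A with probability p. Column is indifferent when −2p − 9(1−p) = −8p − 7(1−p), giving p = 1/4.

1/4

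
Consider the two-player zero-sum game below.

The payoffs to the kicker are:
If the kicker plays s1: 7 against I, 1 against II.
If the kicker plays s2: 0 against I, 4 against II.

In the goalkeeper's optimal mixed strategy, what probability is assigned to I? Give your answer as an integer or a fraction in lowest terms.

Row minima are 1 and 0, so the kicker's maximin is 1; column maxima are 7 and 4, so the goalkeeper's minimax is 4. These differ, so the equilibrium is in mixed strategies.
Let the goalkeeper play I with probability q. The kicker is indifferent when 7q + (1−q) = 4(1−q), giving q = 3/10.

3/10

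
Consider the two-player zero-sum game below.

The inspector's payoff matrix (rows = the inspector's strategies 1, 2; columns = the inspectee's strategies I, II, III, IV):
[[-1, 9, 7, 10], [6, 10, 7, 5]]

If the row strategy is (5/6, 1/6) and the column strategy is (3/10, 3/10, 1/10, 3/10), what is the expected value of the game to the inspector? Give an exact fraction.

25/4

Against (3/10, 3/10, 1/10, 3/10), each row's expected payoff is 1: 61/10; 2: 7.
Taking the (5/6, 1/6)-weighted average: (5/6)·(61/10) + (1/6)·(7) = 25/4.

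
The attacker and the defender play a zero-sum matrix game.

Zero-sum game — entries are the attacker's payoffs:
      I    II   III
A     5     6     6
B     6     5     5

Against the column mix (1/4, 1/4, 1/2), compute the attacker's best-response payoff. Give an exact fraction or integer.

A: (5)·(1/4) + (6)·(1/4) + (6)·(1/2) = 23/4.
B: (6)·(1/4) + (5)·(1/4) + (5)·(1/2) = 21/4.
The best pure response is A with expected payoff 23/4.

23/4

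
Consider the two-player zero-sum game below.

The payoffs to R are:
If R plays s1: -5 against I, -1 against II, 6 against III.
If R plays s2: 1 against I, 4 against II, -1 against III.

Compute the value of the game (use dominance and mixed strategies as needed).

Column II is strictly dominated by I for C (it gives R more in every row).
The remaining 2×2 game on (s1, s2) × (I, III) has no saddle point. Let R play s1 with probability p; indifference gives −5p + (1−p) = 6p − (1−p), so p = 2/13.
Similarly C's optimal q on I is 7/13, and the value is -5·(7/13) + (6)·(6/13) = 1/13.

1/13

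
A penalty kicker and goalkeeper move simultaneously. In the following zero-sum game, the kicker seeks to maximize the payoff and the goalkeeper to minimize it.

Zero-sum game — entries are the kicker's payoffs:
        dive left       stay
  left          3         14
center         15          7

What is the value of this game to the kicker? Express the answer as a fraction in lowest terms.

189/19

Row minima are 3 and 7, so the kicker's maximin is 7; column maxima are 15 and 14, so the goalkeeper's minimax is 14. These differ, so the equilibrium is in mixed strategies.
Let the kicker play left with probability p. The goalkeeper is indifferent when 3p + 15(1−p) = 14p + 7(1−p), giving p = 8/19.
Let the goalkeeper play dive left with probability q. The kicker is indifferent when 3q + 14(1−q) = 15q + 7(1−q), giving q = 7/19.
The value is 3·(7/19) + (14)·(12/19) = 189/19.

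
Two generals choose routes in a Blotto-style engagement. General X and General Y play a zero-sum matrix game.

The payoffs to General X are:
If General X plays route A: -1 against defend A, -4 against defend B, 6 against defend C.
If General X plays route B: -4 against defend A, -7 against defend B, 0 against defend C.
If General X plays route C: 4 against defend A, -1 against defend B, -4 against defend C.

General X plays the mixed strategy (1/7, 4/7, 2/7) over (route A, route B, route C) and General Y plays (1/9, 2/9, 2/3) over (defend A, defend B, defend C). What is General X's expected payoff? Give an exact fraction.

-89/63

Against (1/9, 2/9, 2/3), each row's expected payoff is route A: 3; route B: -2; route C: -22/9.
Taking the (1/7, 4/7, 2/7)-weighted average: (1/7)·(3) + (4/7)·(-2) + (2/7)·(-22/9) = -89/63.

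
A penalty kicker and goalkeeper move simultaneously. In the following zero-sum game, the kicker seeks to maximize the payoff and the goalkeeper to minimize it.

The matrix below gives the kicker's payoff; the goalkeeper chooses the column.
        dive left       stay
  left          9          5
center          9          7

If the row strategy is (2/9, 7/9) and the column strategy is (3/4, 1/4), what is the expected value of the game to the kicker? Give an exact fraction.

Against (3/4, 1/4), each row's expected payoff is left: 8; center: 17/2.
Taking the (2/9, 7/9)-weighted average: (2/9)·(8) + (7/9)·(17/2) = 151/18.

151/18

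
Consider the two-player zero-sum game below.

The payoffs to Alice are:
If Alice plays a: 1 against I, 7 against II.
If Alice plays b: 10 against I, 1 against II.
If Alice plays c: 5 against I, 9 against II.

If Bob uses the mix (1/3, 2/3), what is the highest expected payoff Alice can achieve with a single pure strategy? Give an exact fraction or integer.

23/3

a: (1)·(1/3) + (7)·(2/3) = 5.
b: (10)·(1/3) + (1)·(2/3) = 4.
c: (5)·(1/3) + (9)·(2/3) = 23/3.
The best pure response is c with expected payoff 23/3.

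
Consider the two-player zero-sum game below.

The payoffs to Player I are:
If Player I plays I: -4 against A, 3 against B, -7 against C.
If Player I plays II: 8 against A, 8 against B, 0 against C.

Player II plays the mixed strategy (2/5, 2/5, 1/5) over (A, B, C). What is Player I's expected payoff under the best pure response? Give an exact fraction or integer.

32/5

I: (-4)·(2/5) + (3)·(2/5) + (-7)·(1/5) = -9/5.
II: (8)·(2/5) + (8)·(2/5) + (0)·(1/5) = 32/5.
The best pure response is II with expected payoff 32/5.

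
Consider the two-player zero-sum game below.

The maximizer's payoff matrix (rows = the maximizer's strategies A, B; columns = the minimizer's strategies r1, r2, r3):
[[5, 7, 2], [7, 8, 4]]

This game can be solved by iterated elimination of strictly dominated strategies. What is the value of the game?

4

Column r2 is strictly dominated by r1 for the minimizer (5<7, 7<8); eliminate r2.
Row A is strictly dominated by row B (7>5, 4>2); eliminate A.
Column r1 is strictly dominated by r3 for the minimizer (4<7); eliminate r1.
Only (B, r3) remains, with payoff 4.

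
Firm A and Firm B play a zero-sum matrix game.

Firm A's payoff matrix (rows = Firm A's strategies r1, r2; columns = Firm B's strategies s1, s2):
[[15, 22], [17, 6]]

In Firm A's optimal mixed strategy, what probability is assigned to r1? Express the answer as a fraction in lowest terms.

Row minima are 15 and 6, so Firm A's maximin is 15; column maxima are 17 and 22, so Firm B's minimax is 17. These differ, so the equilibrium is in mixed strategies.
Let Firm A play r1 with probability p. Firm B is indifferent when 15p + 17(1−p) = 22p + 6(1−p), giving p = 11/18.

11/18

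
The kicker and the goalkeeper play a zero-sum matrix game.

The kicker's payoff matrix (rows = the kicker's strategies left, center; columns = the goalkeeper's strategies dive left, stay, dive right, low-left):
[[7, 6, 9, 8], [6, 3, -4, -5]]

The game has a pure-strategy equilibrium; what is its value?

Row minima: 6, -5 → the kicker's maximin is 6.
Column maxima: 7, 6, 9, 8 → the goalkeeper's minimax is 6.
They coincide at (left, stay), so the value is 6.

6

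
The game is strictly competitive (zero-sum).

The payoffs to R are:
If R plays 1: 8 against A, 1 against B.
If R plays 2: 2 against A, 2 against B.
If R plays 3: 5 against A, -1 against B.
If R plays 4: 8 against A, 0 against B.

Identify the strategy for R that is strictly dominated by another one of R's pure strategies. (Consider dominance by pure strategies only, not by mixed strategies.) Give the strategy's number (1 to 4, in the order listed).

3

Compare 3 with 1: 8 > 5, 1 > -1.
So 1 strictly dominates 3 for R; 3 is strictly dominated.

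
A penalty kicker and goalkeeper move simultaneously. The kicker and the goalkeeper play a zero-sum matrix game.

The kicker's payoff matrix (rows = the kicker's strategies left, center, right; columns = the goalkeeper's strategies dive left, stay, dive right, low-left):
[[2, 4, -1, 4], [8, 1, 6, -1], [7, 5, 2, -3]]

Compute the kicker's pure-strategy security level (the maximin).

The worst-case payoff for each row is left: -1, center: -1, right: -3.
The best of these is -1.

-1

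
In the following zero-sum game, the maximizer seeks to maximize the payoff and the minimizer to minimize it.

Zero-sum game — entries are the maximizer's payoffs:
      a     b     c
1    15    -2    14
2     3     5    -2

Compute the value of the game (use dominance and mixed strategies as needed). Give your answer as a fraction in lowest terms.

Column a is strictly dominated by c for the minimizer (it gives the maximizer more in every row).
The remaining 2×2 game on (1, 2) × (b, c) has no saddle point. Let the maximizer play 1 with probability p; indifference gives −2p + 5(1−p) = 14p − 2(1−p), so p = 7/23.
Similarly the minimizer's optimal q on b is 16/23, and the value is -2·(16/23) + (14)·(7/23) = 66/23.

66/23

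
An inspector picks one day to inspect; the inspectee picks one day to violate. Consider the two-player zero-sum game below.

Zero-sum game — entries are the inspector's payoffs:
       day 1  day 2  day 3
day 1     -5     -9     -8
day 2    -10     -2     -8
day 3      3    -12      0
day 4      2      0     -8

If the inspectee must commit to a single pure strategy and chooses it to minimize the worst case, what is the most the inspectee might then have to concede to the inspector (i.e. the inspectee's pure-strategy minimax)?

The worst case (largest entry) in each column is day 1: 3, day 2: 0, day 3: 0.
The best (smallest) of these is 0.

0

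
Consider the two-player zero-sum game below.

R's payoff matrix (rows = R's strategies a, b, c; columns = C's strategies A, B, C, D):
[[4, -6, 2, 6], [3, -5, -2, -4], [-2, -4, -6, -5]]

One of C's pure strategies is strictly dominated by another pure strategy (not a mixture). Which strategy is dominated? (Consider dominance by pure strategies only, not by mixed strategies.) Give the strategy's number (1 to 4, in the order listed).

C prefers columns that give R less. Compare A with B: -6 < 4, -5 < 3, -4 < -2.
So B strictly dominates A for C; A is strictly dominated.

1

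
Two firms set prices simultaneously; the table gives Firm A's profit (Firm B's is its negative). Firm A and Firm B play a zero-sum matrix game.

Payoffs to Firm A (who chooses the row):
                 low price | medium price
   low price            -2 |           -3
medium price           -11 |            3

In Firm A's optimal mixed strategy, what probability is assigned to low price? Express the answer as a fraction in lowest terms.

14/15

Row minima are -3 and -11, so Firm A's maximin is -3; column maxima are -2 and 3, so Firm B's minimax is -2. These differ, so the equilibrium is in mixed strategies.
Let Firm A play low price with probability p. Firm B is indifferent when −2p − 11(1−p) = −3p + 3(1−p), giving p = 14/15.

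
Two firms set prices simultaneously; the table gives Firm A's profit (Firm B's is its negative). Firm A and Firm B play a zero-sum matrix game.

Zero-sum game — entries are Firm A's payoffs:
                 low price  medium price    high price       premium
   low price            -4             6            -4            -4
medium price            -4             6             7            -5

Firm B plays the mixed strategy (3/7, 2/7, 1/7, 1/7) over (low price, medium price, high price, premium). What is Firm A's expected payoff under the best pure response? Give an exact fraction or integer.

2/7

low price: (-4)·(3/7) + (6)·(2/7) + (-4)·(1/7) + (-4)·(1/7) = -8/7.
medium price: (-4)·(3/7) + (6)·(2/7) + (7)·(1/7) + (-5)·(1/7) = 2/7.
The best pure response is medium price with expected payoff 2/7.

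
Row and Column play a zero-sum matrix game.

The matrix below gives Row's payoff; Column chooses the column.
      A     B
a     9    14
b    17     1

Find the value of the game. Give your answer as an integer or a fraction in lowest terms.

229/21

Row minima are 9 and 1, so Row's maximin is 9; column maxima are 17 and 14, so Column's minimax is 14. These differ, so the equilibrium is in mixed strategies.
Let Row play a with probability p. Column is indifferent when 9p + 17(1−p) = 14p + (1−p), giving p = 16/21.
Let Column play A with probability q. Row is indifferent when 9q + 14(1−q) = 17q + (1−q), giving q = 13/21.
The value is 9·(13/21) + (14)·(8/21) = 229/21.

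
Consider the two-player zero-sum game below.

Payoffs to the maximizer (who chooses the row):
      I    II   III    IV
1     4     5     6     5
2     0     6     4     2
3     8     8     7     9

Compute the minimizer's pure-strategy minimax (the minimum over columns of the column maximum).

The worst case (largest entry) in each column is I: 8, II: 8, III: 7, IV: 9.
The best (smallest) of these is 7.

7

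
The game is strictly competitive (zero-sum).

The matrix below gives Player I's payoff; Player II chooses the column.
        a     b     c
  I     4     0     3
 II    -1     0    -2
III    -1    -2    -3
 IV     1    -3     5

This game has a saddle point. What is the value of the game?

Row minima: 0, -2, -3, -3 → Player I's maximin is 0.
Column maxima: 4, 0, 5 → Player II's minimax is 0.
They coincide at (I, b), so the value is 0.

0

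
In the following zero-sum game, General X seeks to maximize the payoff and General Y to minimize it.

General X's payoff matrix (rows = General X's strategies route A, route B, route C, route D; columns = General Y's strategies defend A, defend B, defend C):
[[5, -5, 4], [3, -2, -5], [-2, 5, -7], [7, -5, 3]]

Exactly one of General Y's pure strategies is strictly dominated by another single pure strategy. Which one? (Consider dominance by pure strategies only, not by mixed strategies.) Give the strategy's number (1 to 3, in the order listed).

General Y prefers columns that give General X less. Compare defend A with defend C: 4 < 5, -5 < 3, -7 < -2, 3 < 7.
So defend C strictly dominates defend A for General Y; defend A is strictly dominated.

1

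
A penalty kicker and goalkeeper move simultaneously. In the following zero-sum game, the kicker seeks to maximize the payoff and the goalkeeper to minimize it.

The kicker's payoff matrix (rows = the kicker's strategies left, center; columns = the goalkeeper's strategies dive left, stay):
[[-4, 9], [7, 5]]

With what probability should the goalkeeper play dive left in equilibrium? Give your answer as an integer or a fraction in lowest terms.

4/15

Row minima are -4 and 5, so the kicker's maximin is 5; column maxima are 7 and 9, so the goalkeeper's minimax is 7. These differ, so the equilibrium is in mixed strategies.
Let the goalkeeper play dive left with probability q. The kicker is indifferent when −4q + 9(1−q) = 7q + 5(1−q), giving q = 4/15.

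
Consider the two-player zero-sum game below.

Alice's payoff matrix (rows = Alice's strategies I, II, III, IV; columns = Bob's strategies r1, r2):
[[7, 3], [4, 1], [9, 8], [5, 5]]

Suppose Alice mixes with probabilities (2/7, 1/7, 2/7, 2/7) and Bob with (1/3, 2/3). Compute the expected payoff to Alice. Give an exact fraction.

Against (1/3, 2/3), each row's expected payoff is I: 13/3; II: 2; III: 25/3; IV: 5.
Taking the (2/7, 1/7, 2/7, 2/7)-weighted average: (2/7)·(13/3) + (1/7)·(2) + (2/7)·(25/3) + (2/7)·(5) = 16/3.

16/3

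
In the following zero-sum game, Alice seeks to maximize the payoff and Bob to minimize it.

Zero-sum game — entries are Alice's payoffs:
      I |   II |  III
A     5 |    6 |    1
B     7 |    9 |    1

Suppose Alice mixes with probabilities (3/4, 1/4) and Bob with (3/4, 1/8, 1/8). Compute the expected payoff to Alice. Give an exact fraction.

163/32

Against (3/4, 1/8, 1/8), each row's expected payoff is A: 37/8; B: 13/2.
Taking the (3/4, 1/4)-weighted average: (3/4)·(37/8) + (1/4)·(13/2) = 163/32.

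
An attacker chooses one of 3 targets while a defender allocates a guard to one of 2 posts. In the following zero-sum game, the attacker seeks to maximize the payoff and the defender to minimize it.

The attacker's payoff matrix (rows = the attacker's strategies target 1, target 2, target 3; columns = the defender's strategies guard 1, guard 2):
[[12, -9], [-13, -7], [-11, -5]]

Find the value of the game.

Row target 2 is strictly dominated by row target 3, so the attacker never plays it.
The remaining 2×2 game on (target 1, target 3) × (guard 1, guard 2) has no saddle point. Let the attacker play target 1 with probability p; indifference gives 12p − 11(1−p) = −9p − 5(1−p), so p = 2/9.
Similarly the defender's optimal q on guard 1 is 4/27, and the value is 12·(4/27) + (-9)·(23/27) = -53/9.

-53/9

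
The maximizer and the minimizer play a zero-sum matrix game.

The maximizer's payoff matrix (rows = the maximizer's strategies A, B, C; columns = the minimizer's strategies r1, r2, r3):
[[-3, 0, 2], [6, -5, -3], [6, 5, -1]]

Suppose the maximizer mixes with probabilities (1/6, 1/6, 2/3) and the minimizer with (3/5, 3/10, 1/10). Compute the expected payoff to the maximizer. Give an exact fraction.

Against (3/5, 3/10, 1/10), each row's expected payoff is A: -8/5; B: 9/5; C: 5.
Taking the (1/6, 1/6, 2/3)-weighted average: (1/6)·(-8/5) + (1/6)·(9/5) + (2/3)·(5) = 101/30.

101/30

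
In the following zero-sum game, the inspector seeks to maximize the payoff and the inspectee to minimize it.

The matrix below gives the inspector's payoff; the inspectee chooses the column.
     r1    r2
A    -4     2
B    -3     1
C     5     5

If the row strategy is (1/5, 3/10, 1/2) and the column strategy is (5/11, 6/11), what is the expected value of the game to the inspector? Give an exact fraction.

116/55

Against (5/11, 6/11), each row's expected payoff is A: -8/11; B: -9/11; C: 5.
Taking the (1/5, 3/10, 1/2)-weighted average: (1/5)·(-8/11) + (3/10)·(-9/11) + (1/2)·(5) = 116/55.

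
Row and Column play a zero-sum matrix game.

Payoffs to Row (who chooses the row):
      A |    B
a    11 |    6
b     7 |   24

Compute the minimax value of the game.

Row minima are 6 and 7, so Row's maximin is 7; column maxima are 11 and 24, so Column's minimax is 11. These differ, so the equilibrium is in mixed strategies.
Let Row play a with probability p. Column is indifferent when 11p + 7(1−p) = 6p + 24(1−p), giving p = 17/22.
Let Column play A with probability q. Row is indifferent when 11q + 6(1−q) = 7q + 24(1−q), giving q = 9/11.
The value is 11·(9/11) + (6)·(2/11) = 111/11.

111/11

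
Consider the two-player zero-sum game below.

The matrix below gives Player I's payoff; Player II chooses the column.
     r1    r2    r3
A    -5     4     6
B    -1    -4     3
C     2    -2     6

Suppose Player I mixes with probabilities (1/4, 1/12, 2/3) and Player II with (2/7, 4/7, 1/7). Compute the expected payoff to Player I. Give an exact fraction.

Against (2/7, 4/7, 1/7), each row's expected payoff is A: 12/7; B: -15/7; C: 2/7.
Taking the (1/4, 1/12, 2/3)-weighted average: (1/4)·(12/7) + (1/12)·(-15/7) + (2/3)·(2/7) = 37/84.

37/84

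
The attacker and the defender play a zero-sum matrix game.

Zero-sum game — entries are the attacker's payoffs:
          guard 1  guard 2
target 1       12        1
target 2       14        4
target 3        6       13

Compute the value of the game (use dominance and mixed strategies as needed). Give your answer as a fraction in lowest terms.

Row target 1 is strictly dominated by row target 2, so the attacker never plays it.
The remaining 2×2 game on (target 2, target 3) × (guard 1, guard 2) has no saddle point. Let the attacker play target 2 with probability p; indifference gives 14p + 6(1−p) = 4p + 13(1−p), so p = 7/17.
Similarly the defender's optimal q on guard 1 is 9/17, and the value is 14·(9/17) + (4)·(8/17) = 158/17.

158/17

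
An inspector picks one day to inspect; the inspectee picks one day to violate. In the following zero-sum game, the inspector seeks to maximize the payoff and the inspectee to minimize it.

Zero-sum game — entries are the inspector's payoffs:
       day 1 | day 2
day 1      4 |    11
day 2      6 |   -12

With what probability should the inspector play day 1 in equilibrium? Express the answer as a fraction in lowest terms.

Row minima are 4 and -12, so the inspector's maximin is 4; column maxima are 6 and 11, so the inspectee's minimax is 6. These differ, so the equilibrium is in mixed strategies.
Let the inspector play day 1 with probability p. The inspectee is indifferent when 4p + 6(1−p) = 11p − 12(1−p), giving p = 18/25.

18/25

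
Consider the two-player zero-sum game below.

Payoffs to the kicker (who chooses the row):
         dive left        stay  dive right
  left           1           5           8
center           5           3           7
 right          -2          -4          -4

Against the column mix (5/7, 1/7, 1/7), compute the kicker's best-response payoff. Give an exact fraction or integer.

5

left: (1)·(5/7) + (5)·(1/7) + (8)·(1/7) = 18/7.
center: (5)·(5/7) + (3)·(1/7) + (7)·(1/7) = 5.
right: (-2)·(5/7) + (-4)·(1/7) + (-4)·(1/7) = -18/7.
The best pure response is center with expected payoff 5.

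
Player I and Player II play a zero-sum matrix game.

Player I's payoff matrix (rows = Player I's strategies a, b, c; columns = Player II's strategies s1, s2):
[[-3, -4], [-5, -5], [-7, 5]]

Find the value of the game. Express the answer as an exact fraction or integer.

-43/13

Row b is strictly dominated by row a, so Player I never plays it.
The remaining 2×2 game on (a, c) × (s1, s2) has no saddle point. Let Player I play a with probability p; indifference gives −3p − 7(1−p) = −4p + 5(1−p), so p = 12/13.
Similarly Player II's optimal q on s1 is 9/13, and the value is -3·(9/13) + (-4)·(4/13) = -43/13.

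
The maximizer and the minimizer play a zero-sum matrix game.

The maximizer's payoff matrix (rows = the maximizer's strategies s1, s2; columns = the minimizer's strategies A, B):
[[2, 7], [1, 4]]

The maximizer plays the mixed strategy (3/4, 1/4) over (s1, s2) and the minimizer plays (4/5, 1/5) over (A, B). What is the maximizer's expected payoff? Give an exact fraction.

53/20

Against (4/5, 1/5), each row's expected payoff is s1: 3; s2: 8/5.
Taking the (3/4, 1/4)-weighted average: (3/4)·(3) + (1/4)·(8/5) = 53/20.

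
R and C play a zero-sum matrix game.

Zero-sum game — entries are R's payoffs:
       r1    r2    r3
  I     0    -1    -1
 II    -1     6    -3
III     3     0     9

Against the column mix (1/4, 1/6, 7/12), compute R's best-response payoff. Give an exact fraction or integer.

6

I: (0)·(1/4) + (-1)·(1/6) + (-1)·(7/12) = -3/4.
II: (-1)·(1/4) + (6)·(1/6) + (-3)·(7/12) = -1.
III: (3)·(1/4) + (0)·(1/6) + (9)·(7/12) = 6.
The best pure response is III with expected payoff 6.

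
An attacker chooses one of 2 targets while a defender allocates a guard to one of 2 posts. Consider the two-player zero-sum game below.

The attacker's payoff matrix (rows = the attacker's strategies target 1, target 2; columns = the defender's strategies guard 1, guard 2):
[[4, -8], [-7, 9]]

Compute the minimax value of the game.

Row minima are -8 and -7, so the attacker's maximin is -7; column maxima are 4 and 9, so the defender's minimax is 4. These differ, so the equilibrium is in mixed strategies.
Let the attacker play target 1 with probability p. The defender is indifferent when 4p − 7(1−p) = −8p + 9(1−p), giving p = 4/7.
Let the defender play guard 1 with probability q. The attacker is indifferent when 4q − 8(1−q) = −7q + 9(1−q), giving q = 17/28.
The value is 4·(17/28) + (-8)·(11/28) = -5/7.

-5/7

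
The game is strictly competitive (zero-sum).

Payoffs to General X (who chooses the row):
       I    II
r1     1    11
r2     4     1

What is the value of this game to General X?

Row minima are 1 and 1, so General X's maximin is 1; column maxima are 4 and 11, so General Y's minimax is 4. These differ, so the equilibrium is in mixed strategies.
Let General X play r1 with probability p. General Y is indifferent when p + 4(1−p) = 11p + (1−p), giving p = 3/13.
Let General Y play I with probability q. General X is indifferent when q + 11(1−q) = 4q + (1−q), giving q = 10/13.
The value is 1·(10/13) + (11)·(3/13) = 43/13.

43/13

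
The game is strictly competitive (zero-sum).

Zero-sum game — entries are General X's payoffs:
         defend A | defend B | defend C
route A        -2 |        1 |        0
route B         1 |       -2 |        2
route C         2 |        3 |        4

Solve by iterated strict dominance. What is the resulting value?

2

Column defend C is strictly dominated by defend A for General Y (-2<0, 1<2, 2<4); eliminate defend C.
Row route B is strictly dominated by row route C (2>1, 3>-2); eliminate route B.
Column defend B is strictly dominated by defend A for General Y (-2<1, 2<3); eliminate defend B.
Row route A is strictly dominated by row route C (2>-2); eliminate route A.
Only (route C, defend A) remains, with payoff 2.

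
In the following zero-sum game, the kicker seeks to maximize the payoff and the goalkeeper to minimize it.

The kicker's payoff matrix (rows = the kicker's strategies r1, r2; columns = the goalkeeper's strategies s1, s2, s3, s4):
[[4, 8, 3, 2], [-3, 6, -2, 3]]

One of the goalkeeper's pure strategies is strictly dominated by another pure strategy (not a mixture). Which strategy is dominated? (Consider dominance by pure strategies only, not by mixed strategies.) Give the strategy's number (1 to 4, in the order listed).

2

The goalkeeper prefers columns that give the kicker less. Compare s2 with s1: 4 < 8, -3 < 6.
So s1 strictly dominates s2 for the goalkeeper; s2 is strictly dominated.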